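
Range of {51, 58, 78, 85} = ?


Max = 85, Min = 51
Range = 85 - 51 = 34

Range = 34


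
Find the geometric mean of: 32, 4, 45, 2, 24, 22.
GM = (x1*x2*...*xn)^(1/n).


Product = 32 × 4 × 45 × 2 × 24 × 22 = 6082560
GM = 6082560^(1/6) = 13.5108

GM = 13.5108


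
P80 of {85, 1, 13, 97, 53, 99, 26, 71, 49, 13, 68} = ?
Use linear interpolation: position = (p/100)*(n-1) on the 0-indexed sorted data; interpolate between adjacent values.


Sorted: 1, 13, 13, 26, 49, 53, 68, 71, 85, 97, 99
n = 11
Index = 80/100 * 10 = 8.0000
Lower = data[8] = 85, Upper = data[9] = 97
P80 = 85 + 0*(12) = 85.0000

P80 = 85.0000


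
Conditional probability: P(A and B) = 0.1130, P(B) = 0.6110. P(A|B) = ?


P(A|B) = 0.1130/0.6110 = 0.1849

P(A|B) = 0.1849


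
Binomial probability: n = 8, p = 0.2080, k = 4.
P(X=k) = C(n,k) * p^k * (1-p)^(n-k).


C(8,4) = 70
p^4 = 0.001872
(1-p)^4 = 0.393460
P = 70 * 0.001872 * 0.393460 = 0.0516

P(X=4) = 0.0516


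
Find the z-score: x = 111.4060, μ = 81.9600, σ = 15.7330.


z = (111.4060 - 81.9600)/15.7330
= 29.4460/15.7330
= 1.8716

z = 1.8716


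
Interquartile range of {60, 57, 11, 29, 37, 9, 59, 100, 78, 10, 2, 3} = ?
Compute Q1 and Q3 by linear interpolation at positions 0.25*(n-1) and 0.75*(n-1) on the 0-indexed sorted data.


Sorted: 2, 3, 9, 10, 11, 29, 37, 57, 59, 60, 78, 100
Q1 (25th %ile) = 9.7500
Q3 (75th %ile) = 59.2500
IQR = 59.2500 - 9.7500 = 49.5000

IQR = 49.5000


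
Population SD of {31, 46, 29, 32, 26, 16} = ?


Mean = 30.0000
Variance = 79.0000
SD = sqrt(79.0000) = 8.8882

SD = 8.8882


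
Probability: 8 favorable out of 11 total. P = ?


P = 8/11 = 0.7273

P = 0.7273


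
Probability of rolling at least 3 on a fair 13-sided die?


Favorable outcomes (roll ≥ 3): 11
Total outcomes = 13
P = 11/13 = 0.8462

P = 0.8462


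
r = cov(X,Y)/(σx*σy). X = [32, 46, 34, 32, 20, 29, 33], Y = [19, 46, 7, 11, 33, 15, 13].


Mean X = 32.2857, Mean Y = 20.5714
SD X = 7.105617, SD Y = 12.915739
Cov = 26.979592
r = 26.979592/(7.105617*12.915739) = 0.2940

r = 0.2940


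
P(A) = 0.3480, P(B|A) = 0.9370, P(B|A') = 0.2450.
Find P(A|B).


P(B) = P(B|A)*P(A) + P(B|A')*P(A')
= 0.9370*0.3480 + 0.2450*0.6520
= 0.326076 + 0.159740 = 0.485816
P(A|B) = 0.326076/0.485816 = 0.6712

P(A|B) = 0.6712


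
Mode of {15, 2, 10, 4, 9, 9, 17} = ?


Frequencies: 2:1, 4:1, 9:2, 10:1, 15:1, 17:1
Max frequency = 2
Mode = 9

Mode = 9


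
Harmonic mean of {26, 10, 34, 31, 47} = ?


Sum of reciprocals = 1/26 + 1/10 + 1/34 + 1/31 + 1/47 = 0.221408
HM = 5/0.221408 = 22.5827

HM = 22.5827


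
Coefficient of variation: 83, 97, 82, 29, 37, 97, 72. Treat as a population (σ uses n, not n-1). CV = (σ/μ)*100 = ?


Mean = 71.0000
SD = 25.4615
CV = (25.4615/71.0000)*100 = 35.8612%

CV = 35.8612%


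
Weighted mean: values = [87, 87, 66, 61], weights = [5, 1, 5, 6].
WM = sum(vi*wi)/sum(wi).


Numerator = 87*5 + 87*1 + 66*5 + 61*6 = 1218
Denominator = 5 + 1 + 5 + 6 = 17
WM = 1218/17 = 71.6471

WM = 71.6471


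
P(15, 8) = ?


P(15,8) = 15!/7!
= 1307674368000/5040
= 259459200

P(15,8) = 259459200


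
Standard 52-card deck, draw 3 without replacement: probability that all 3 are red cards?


P(all red cards) = (26/52) × (25/51) × (24/50)
= 0.1176

P = 0.1176


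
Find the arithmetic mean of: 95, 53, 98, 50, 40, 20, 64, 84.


Sum = 95 + 53 + 98 + 50 + 40 + 20 + 64 + 84 = 504
n = 8
Mean = 504/8 = 63.0000

Mean = 63.0000


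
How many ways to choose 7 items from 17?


C(17,7) = 17!/(7! × 10!)
= 355687428096000/(5040 × 3628800)
= 19448

C(17,7) = 19448


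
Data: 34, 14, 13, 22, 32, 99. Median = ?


Sorted: 13, 14, 22, 32, 34, 99
n = 6 (even)
Middle values: 22 and 32
Median = (22+32)/2 = 27.0000

Median = 27.0000


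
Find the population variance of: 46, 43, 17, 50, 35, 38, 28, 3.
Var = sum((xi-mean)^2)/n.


Mean = 32.5000
Squared deviations: 182.2500, 110.2500, 240.2500, 306.2500, 6.2500, 30.2500, 20.2500, 870.2500
Sum = 1766.0000
Variance = 1766.0000/8 = 220.7500

Variance = 220.7500


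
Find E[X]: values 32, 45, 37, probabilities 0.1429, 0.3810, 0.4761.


E[X] = 32*0.1429 + 45*0.3810 + 37*0.4761
= 4.5728 + 17.1450 + 17.6157
= 39.3335

E[X] = 39.3335


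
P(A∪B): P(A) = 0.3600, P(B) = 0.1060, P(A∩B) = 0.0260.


P(A∪B) = 0.3600 + 0.1060 - 0.0260
= 0.4660 - 0.0260
= 0.4400

P(A∪B) = 0.4400


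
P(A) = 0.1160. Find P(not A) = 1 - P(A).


P(not A) = 1 - 0.1160 = 0.8840

P(not A) = 0.8840


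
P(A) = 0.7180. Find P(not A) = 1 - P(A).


P(not A) = 1 - 0.7180 = 0.2820

P(not A) = 0.2820


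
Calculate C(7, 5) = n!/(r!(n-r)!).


C(7,5) = 7!/(5! × 2!)
= 5040/(120 × 2)
= 21

C(7,5) = 21


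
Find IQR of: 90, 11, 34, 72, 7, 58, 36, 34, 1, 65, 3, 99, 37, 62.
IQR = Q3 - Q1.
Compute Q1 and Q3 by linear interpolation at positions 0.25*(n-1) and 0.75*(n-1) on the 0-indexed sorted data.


Sorted: 1, 3, 7, 11, 34, 34, 36, 37, 58, 62, 65, 72, 90, 99
Q1 (25th %ile) = 16.7500
Q3 (75th %ile) = 64.2500
IQR = 64.2500 - 16.7500 = 47.5000

IQR = 47.5000


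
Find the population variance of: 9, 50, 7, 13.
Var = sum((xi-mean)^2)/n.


Mean = 19.7500
Squared deviations: 115.5625, 915.0625, 162.5625, 45.5625
Sum = 1238.7500
Variance = 1238.7500/4 = 309.6875

Variance = 309.6875


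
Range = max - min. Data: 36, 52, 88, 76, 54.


Max = 88, Min = 36
Range = 88 - 36 = 52

Range = 52


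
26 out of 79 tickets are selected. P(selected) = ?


P = 26/79 = 0.3291

P = 0.3291


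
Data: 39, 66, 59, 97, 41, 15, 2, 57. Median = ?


Sorted: 2, 15, 39, 41, 57, 59, 66, 97
n = 8 (even)
Middle values: 41 and 57
Median = (41+57)/2 = 49.0000

Median = 49.0000


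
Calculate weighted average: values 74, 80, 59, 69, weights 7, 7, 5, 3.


Numerator = 74*7 + 80*7 + 59*5 + 69*3 = 1580
Denominator = 7 + 7 + 5 + 3 = 22
WM = 1580/22 = 71.8182

WM = 71.8182


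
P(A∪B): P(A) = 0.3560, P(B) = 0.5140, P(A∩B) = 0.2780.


P(A∪B) = 0.3560 + 0.5140 - 0.2780
= 0.8700 - 0.2780
= 0.5920

P(A∪B) = 0.5920


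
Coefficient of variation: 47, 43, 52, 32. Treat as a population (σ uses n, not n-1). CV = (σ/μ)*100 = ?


Mean = 43.5000
SD = 7.3655
CV = (7.3655/43.5000)*100 = 16.9321%

CV = 16.9321%


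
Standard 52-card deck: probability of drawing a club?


13 clubs in 52 cards
P = 13/52 = 0.2500

P = 0.2500


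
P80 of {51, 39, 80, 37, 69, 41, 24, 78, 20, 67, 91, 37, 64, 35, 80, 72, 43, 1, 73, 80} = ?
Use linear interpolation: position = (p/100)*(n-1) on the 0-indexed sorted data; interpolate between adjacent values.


Sorted: 1, 20, 24, 35, 37, 37, 39, 41, 43, 51, 64, 67, 69, 72, 73, 78, 80, 80, 80, 91
n = 20
Index = 80/100 * 19 = 15.2000
Lower = data[15] = 78, Upper = data[16] = 80
P80 = 78 + 0.2000*(2) = 78.4000

P80 = 78.4000


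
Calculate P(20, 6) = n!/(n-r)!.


P(20,6) = 20!/14!
= 2432902008176640000/87178291200
= 27907200

P(20,6) = 27907200


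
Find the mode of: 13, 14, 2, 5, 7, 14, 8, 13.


Frequencies: 2:1, 5:1, 7:1, 8:1, 13:2, 14:2
Max frequency = 2
Mode = 13, 14

Mode = 13, 14


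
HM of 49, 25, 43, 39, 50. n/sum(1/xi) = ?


Sum of reciprocals = 1/49 + 1/25 + 1/43 + 1/39 + 1/50 = 0.129305
HM = 5/0.129305 = 38.6683

HM = 38.6683


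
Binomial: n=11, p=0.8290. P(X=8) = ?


C(11,8) = 165
p^8 = 0.223067
(1-p)^3 = 0.005000
P = 165 * 0.223067 * 0.005000 = 0.1840

P(X=8) = 0.1840


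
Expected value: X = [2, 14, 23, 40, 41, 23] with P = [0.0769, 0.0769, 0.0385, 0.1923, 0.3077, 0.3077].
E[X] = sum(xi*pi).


E[X] = 2*0.0769 + 14*0.0769 + 23*0.0385 + 40*0.1923 + 41*0.3077 + 23*0.3077
= 0.1538 + 1.0766 + 0.8855 + 7.6920 + 12.6157 + 7.0771
= 29.5007

E[X] = 29.5007


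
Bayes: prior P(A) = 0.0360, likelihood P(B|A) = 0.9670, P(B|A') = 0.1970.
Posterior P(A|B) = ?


P(B) = P(B|A)*P(A) + P(B|A')*P(A')
= 0.9670*0.0360 + 0.1970*0.9640
= 0.034812 + 0.189908 = 0.224720
P(A|B) = 0.034812/0.224720 = 0.1549

P(A|B) = 0.1549


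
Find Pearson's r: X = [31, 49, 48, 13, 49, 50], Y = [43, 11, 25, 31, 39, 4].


Mean X = 40.0000, Mean Y = 25.5000
SD X = 13.759845, SD Y = 14.091960
Cov = -89.000000
r = -89.000000/(13.759845*14.091960) = -0.4590

r = -0.4590


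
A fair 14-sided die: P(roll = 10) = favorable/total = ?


Favorable outcomes (roll = 10): 1
Total outcomes = 14
P = 1/14 = 0.0714

P = 0.0714


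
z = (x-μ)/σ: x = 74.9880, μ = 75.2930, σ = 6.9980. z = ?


z = (74.9880 - 75.2930)/6.9980
= -0.3050/6.9980
= -0.0436

z = -0.0436


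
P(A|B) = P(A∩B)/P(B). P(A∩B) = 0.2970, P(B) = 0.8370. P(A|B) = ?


P(A|B) = 0.2970/0.8370 = 0.3548

P(A|B) = 0.3548


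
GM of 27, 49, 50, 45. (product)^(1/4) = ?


Product = 27 × 49 × 50 × 45 = 2976750
GM = 2976750^(1/4) = 41.5370

GM = 41.5370


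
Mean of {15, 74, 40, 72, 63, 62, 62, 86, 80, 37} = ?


Sum = 15 + 74 + 40 + 72 + 63 + 62 + 62 + 86 + 80 + 37 = 591
n = 10
Mean = 591/10 = 59.1000

Mean = 59.1000


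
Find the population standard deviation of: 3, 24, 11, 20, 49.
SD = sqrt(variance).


Mean = 21.4000
Variance = 243.4400
SD = sqrt(243.4400) = 15.6026

SD = 15.6026


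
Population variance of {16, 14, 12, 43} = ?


Mean = 21.2500
Squared deviations: 27.5625, 52.5625, 85.5625, 473.0625
Sum = 638.7500
Variance = 638.7500/4 = 159.6875

Variance = 159.6875


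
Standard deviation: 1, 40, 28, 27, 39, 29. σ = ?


Mean = 27.3333
Variance = 165.5556
SD = sqrt(165.5556) = 12.8668

SD = 12.8668


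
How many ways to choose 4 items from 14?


C(14,4) = 14!/(4! × 10!)
= 87178291200/(24 × 3628800)
= 1001

C(14,4) = 1001


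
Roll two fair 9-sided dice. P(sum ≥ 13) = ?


Total outcomes = 9×9 = 81
Favorable (sum ≥ 13): 21
P = 21/81 = 0.2593

P = 0.2593


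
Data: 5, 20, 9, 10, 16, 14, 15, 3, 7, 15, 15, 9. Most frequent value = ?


Frequencies: 3:1, 5:1, 7:1, 9:2, 10:1, 14:1, 15:3, 16:1, 20:1
Max frequency = 3
Mode = 15

Mode = 15


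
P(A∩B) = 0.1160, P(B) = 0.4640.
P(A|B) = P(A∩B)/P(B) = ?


P(A|B) = 0.1160/0.4640 = 0.2500

P(A|B) = 0.2500


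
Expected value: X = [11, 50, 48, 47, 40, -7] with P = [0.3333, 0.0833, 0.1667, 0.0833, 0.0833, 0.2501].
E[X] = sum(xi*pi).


E[X] = 11*0.3333 + 50*0.0833 + 48*0.1667 + 47*0.0833 + 40*0.0833 - 7*0.2501
= 3.6663 + 4.1650 + 8.0016 + 3.9151 + 3.3320 - 1.7507
= 21.3293

E[X] = 21.3293


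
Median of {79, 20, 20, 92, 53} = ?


Sorted: 20, 20, 53, 79, 92
n = 5 (odd)
Middle value = 53

Median = 53


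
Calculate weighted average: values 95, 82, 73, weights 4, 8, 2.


Numerator = 95*4 + 82*8 + 73*2 = 1182
Denominator = 4 + 8 + 2 = 14
WM = 1182/14 = 84.4286

WM = 84.4286


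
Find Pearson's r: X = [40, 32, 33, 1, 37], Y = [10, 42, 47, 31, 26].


Mean X = 28.6000, Mean Y = 31.2000
SD X = 14.093970, SD Y = 12.983066
Cov = -34.720000
r = -34.720000/(14.093970*12.983066) = -0.1897

r = -0.1897


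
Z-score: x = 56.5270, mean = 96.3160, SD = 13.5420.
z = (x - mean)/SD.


z = (56.5270 - 96.3160)/13.5420
= -39.7890/13.5420
= -2.9382

z = -2.9382


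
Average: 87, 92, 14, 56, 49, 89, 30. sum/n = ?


Sum = 87 + 92 + 14 + 56 + 49 + 89 + 30 = 417
n = 7
Mean = 417/7 = 59.5714

Mean = 59.5714


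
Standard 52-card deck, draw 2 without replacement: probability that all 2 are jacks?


P(all jacks) = (4/52) × (3/51)
= 0.0045

P = 0.0045


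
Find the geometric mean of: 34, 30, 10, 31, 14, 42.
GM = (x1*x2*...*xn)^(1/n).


Product = 34 × 30 × 10 × 31 × 14 × 42 = 185925600
GM = 185925600^(1/6) = 23.8904

GM = 23.8904


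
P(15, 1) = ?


P(15,1) = 15!/14!
= 1307674368000/87178291200
= 15

P(15,1) = 15


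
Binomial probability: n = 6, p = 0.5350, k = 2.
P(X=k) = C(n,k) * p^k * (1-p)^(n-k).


C(6,2) = 15
p^2 = 0.286225
(1-p)^4 = 0.046753
P = 15 * 0.286225 * 0.046753 = 0.2007

P(X=2) = 0.2007


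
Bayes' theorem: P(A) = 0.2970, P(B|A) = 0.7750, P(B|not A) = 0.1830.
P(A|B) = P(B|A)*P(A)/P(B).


P(B) = P(B|A)*P(A) + P(B|A')*P(A')
= 0.7750*0.2970 + 0.1830*0.7030
= 0.230175 + 0.128649 = 0.358824
P(A|B) = 0.230175/0.358824 = 0.6415

P(A|B) = 0.6415


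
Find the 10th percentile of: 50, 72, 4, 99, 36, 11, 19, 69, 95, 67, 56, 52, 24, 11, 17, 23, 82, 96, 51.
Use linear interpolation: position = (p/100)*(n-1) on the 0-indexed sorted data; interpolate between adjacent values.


Sorted: 4, 11, 11, 17, 19, 23, 24, 36, 50, 51, 52, 56, 67, 69, 72, 82, 95, 96, 99
n = 19
Index = 10/100 * 18 = 1.8000
Lower = data[1] = 11, Upper = data[2] = 11
P10 = 11 + 0.8000*(0) = 11.0000

P10 = 11.0000


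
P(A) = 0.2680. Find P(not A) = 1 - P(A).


P(not A) = 1 - 0.2680 = 0.7320

P(not A) = 0.7320


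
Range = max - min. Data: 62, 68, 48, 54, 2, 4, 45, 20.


Max = 68, Min = 2
Range = 68 - 2 = 66

Range = 66


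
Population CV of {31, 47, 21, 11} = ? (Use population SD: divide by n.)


Mean = 27.5000
SD = 13.2947
CV = (13.2947/27.5000)*100 = 48.3445%

CV = 48.3445%


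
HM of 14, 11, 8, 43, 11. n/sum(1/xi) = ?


Sum of reciprocals = 1/14 + 1/11 + 1/8 + 1/43 + 1/11 = 0.401503
HM = 5/0.401503 = 12.4532

HM = 12.4532


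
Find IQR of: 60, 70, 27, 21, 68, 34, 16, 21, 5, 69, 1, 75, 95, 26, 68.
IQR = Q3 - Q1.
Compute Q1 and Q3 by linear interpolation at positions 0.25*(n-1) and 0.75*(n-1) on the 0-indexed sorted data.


Sorted: 1, 5, 16, 21, 21, 26, 27, 34, 60, 68, 68, 69, 70, 75, 95
Q1 (25th %ile) = 21.0000
Q3 (75th %ile) = 68.5000
IQR = 68.5000 - 21.0000 = 47.5000

IQR = 47.5000


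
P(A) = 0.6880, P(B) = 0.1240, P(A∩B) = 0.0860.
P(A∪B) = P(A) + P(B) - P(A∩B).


P(A∪B) = 0.6880 + 0.1240 - 0.0860
= 0.8120 - 0.0860
= 0.7260

P(A∪B) = 0.7260


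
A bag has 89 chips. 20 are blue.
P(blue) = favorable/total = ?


P = 20/89 = 0.2247

P = 0.2247


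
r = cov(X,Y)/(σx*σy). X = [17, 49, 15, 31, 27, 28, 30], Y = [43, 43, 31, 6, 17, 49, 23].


Mean X = 28.1429, Mean Y = 30.2857
SD X = 10.315433, SD Y = 14.606401
Cov = 6.244898
r = 6.244898/(10.315433*14.606401) = 0.0414

r = 0.0414


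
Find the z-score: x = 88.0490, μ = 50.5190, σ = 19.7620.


z = (88.0490 - 50.5190)/19.7620
= 37.5300/19.7620
= 1.8991

z = 1.8991


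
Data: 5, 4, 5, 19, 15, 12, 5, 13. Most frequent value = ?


Frequencies: 4:1, 5:3, 12:1, 13:1, 15:1, 19:1
Max frequency = 3
Mode = 5

Mode = 5


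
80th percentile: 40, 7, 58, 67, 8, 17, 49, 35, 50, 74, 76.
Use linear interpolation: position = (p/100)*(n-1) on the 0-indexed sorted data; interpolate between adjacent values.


Sorted: 7, 8, 17, 35, 40, 49, 50, 58, 67, 74, 76
n = 11
Index = 80/100 * 10 = 8.0000
Lower = data[8] = 67, Upper = data[9] = 74
P80 = 67 + 0*(7) = 67.0000

P80 = 67.0000


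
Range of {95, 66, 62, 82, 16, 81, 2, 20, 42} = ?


Max = 95, Min = 2
Range = 95 - 2 = 93

Range = 93


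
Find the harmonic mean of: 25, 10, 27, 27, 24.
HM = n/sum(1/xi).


Sum of reciprocals = 1/25 + 1/10 + 1/27 + 1/27 + 1/24 = 0.255741
HM = 5/0.255741 = 19.5510

HM = 19.5510


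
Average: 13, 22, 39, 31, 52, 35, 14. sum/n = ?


Sum = 13 + 22 + 39 + 31 + 52 + 35 + 14 = 206
n = 7
Mean = 206/7 = 29.4286

Mean = 29.4286


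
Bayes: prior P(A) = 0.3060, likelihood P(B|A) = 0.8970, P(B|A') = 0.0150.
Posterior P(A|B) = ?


P(B) = P(B|A)*P(A) + P(B|A')*P(A')
= 0.8970*0.3060 + 0.0150*0.6940
= 0.274482 + 0.010410 = 0.284892
P(A|B) = 0.274482/0.284892 = 0.9635

P(A|B) = 0.9635


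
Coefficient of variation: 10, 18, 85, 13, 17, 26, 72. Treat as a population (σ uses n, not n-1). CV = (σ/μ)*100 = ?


Mean = 34.4286
SD = 28.4598
CV = (28.4598/34.4286)*100 = 82.6633%

CV = 82.6633%


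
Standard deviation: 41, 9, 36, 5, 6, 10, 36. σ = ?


Mean = 20.4286
Variance = 227.6735
SD = sqrt(227.6735) = 15.0889

SD = 15.0889


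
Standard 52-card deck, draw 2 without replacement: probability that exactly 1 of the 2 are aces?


Hypergeometric: P(X=1) = C(4,1)·C(48,1) / C(52,2)
= 4 × 48 / 1326
= 192/1326 = 0.1448

P = 0.1448


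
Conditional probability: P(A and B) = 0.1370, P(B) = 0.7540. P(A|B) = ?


P(A|B) = 0.1370/0.7540 = 0.1817

P(A|B) = 0.1817


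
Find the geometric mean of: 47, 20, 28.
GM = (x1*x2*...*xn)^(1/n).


Product = 47 × 20 × 28 = 26320
GM = 26320^(1/3) = 29.7460

GM = 29.7460


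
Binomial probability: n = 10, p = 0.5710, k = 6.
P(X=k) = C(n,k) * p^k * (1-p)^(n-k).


C(10,6) = 210
p^6 = 0.034659
(1-p)^4 = 0.033871
P = 210 * 0.034659 * 0.033871 = 0.2465

P(X=6) = 0.2465


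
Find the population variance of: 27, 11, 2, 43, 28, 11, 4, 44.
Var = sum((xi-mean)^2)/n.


Mean = 21.2500
Squared deviations: 33.0625, 105.0625, 370.5625, 473.0625, 45.5625, 105.0625, 297.5625, 517.5625
Sum = 1947.5000
Variance = 1947.5000/8 = 243.4375

Variance = 243.4375


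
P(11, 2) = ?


P(11,2) = 11!/9!
= 39916800/362880
= 110

P(11,2) = 110


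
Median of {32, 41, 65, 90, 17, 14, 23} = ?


Sorted: 14, 17, 23, 32, 41, 65, 90
n = 7 (odd)
Middle value = 32

Median = 32


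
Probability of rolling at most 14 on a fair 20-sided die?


Favorable outcomes (roll ≤ 14): 14
Total outcomes = 20
P = 14/20 = 0.7000

P = 0.7000


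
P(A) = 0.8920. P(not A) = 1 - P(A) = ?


P(not A) = 1 - 0.8920 = 0.1080

P(not A) = 0.1080


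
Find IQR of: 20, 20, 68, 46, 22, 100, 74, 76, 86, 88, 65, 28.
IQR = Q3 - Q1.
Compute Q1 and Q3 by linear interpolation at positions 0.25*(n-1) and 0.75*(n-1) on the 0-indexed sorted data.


Sorted: 20, 20, 22, 28, 46, 65, 68, 74, 76, 86, 88, 100
Q1 (25th %ile) = 26.5000
Q3 (75th %ile) = 78.5000
IQR = 78.5000 - 26.5000 = 52.0000

IQR = 52.0000


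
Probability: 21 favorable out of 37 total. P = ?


P = 21/37 = 0.5676

P = 0.5676


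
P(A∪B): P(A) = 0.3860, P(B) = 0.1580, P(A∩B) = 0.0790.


P(A∪B) = 0.3860 + 0.1580 - 0.0790
= 0.5440 - 0.0790
= 0.4650

P(A∪B) = 0.4650


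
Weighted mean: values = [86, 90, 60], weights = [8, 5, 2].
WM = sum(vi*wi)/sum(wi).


Numerator = 86*8 + 90*5 + 60*2 = 1258
Denominator = 8 + 5 + 2 = 15
WM = 1258/15 = 83.8667

WM = 83.8667


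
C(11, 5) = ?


C(11,5) = 11!/(5! × 6!)
= 39916800/(120 × 720)
= 462

C(11,5) = 462


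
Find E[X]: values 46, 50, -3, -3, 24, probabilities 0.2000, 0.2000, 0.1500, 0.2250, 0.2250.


E[X] = 46*0.2000 + 50*0.2000 - 3*0.1500 - 3*0.2250 + 24*0.2250
= 9.2000 + 10.0000 - 0.4500 - 0.6750 + 5.4000
= 23.4750

E[X] = 23.4750


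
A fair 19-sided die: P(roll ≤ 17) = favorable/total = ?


Favorable outcomes (roll ≤ 17): 17
Total outcomes = 19
P = 17/19 = 0.8947

P = 0.8947


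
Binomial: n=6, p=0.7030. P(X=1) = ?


C(6,1) = 6
p^1 = 0.703000
(1-p)^5 = 0.002311
P = 6 * 0.703000 * 0.002311 = 0.0097

P(X=1) = 0.0097


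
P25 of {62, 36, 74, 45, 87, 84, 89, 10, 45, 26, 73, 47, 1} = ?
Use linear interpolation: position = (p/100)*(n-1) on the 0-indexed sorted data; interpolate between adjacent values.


Sorted: 1, 10, 26, 36, 45, 45, 47, 62, 73, 74, 84, 87, 89
n = 13
Index = 25/100 * 12 = 3.0000
Lower = data[3] = 36, Upper = data[4] = 45
P25 = 36 + 0*(9) = 36.0000

P25 = 36.0000


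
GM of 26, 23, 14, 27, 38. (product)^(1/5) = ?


Product = 26 × 23 × 14 × 27 × 38 = 8589672
GM = 8589672^(1/5) = 24.3666

GM = 24.3666


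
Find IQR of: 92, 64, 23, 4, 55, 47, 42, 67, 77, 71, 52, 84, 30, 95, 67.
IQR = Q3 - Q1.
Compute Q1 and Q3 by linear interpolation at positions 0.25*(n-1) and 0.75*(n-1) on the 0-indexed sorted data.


Sorted: 4, 23, 30, 42, 47, 52, 55, 64, 67, 67, 71, 77, 84, 92, 95
Q1 (25th %ile) = 44.5000
Q3 (75th %ile) = 74.0000
IQR = 74.0000 - 44.5000 = 29.5000

IQR = 29.5000


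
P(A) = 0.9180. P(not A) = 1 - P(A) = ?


P(not A) = 1 - 0.9180 = 0.0820

P(not A) = 0.0820


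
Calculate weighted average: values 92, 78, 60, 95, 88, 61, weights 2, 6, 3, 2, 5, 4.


Numerator = 92*2 + 78*6 + 60*3 + 95*2 + 88*5 + 61*4 = 1706
Denominator = 2 + 6 + 3 + 2 + 5 + 4 = 22
WM = 1706/22 = 77.5455

WM = 77.5455


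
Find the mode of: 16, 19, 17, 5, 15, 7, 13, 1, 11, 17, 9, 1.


Frequencies: 1:2, 5:1, 7:1, 9:1, 11:1, 13:1, 15:1, 16:1, 17:2, 19:1
Max frequency = 2
Mode = 1, 17

Mode = 1, 17


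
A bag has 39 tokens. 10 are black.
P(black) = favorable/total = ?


P = 10/39 = 0.2564

P = 0.2564


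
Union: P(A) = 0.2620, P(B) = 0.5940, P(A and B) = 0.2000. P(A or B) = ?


P(A∪B) = 0.2620 + 0.5940 - 0.2000
= 0.8560 - 0.2000
= 0.6560

P(A∪B) = 0.6560


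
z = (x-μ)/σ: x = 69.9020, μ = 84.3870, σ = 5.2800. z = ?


z = (69.9020 - 84.3870)/5.2800
= -14.4850/5.2800
= -2.7434

z = -2.7434


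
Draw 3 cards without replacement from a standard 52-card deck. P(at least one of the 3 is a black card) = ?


P(at least one) = 1 - P(none)
P(none) = (26/52) × (25/51) × (24/50) = 0.117647
P(at least one) = 1 - 0.117647 = 0.8824

P = 0.8824


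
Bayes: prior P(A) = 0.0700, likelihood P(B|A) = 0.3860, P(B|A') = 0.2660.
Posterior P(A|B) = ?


P(B) = P(B|A)*P(A) + P(B|A')*P(A')
= 0.3860*0.0700 + 0.2660*0.9300
= 0.027020 + 0.247380 = 0.274400
P(A|B) = 0.027020/0.274400 = 0.0985

P(A|B) = 0.0985


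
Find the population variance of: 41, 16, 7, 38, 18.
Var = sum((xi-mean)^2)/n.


Mean = 24.0000
Squared deviations: 289.0000, 64.0000, 289.0000, 196.0000, 36.0000
Sum = 874.0000
Variance = 874.0000/5 = 174.8000

Variance = 174.8000


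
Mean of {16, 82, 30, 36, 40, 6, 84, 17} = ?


Sum = 16 + 82 + 30 + 36 + 40 + 6 + 84 + 17 = 311
n = 8
Mean = 311/8 = 38.8750

Mean = 38.8750


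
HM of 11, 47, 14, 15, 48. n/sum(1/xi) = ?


Sum of reciprocals = 1/11 + 1/47 + 1/14 + 1/15 + 1/48 = 0.271114
HM = 5/0.271114 = 18.4424

HM = 18.4424


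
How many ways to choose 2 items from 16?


C(16,2) = 16!/(2! × 14!)
= 20922789888000/(2 × 87178291200)
= 120

C(16,2) = 120


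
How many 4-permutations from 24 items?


P(24,4) = 24!/20!
= 620448401733239439360000/2432902008176640000
= 255024

P(24,4) = 255024


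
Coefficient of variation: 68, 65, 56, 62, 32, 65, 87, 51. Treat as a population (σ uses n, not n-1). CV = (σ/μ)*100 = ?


Mean = 60.7500
SD = 14.6778
CV = (14.6778/60.7500)*100 = 24.1610%

CV = 24.1610%


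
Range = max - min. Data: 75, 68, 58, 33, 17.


Max = 75, Min = 17
Range = 75 - 17 = 58

Range = 58


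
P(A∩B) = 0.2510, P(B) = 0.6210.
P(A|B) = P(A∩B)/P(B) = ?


P(A|B) = 0.2510/0.6210 = 0.4042

P(A|B) = 0.4042


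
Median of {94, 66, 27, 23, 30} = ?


Sorted: 23, 27, 30, 66, 94
n = 5 (odd)
Middle value = 30

Median = 30


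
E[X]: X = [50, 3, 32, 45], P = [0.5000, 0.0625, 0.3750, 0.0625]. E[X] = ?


E[X] = 50*0.5000 + 3*0.0625 + 32*0.3750 + 45*0.0625
= 25.0000 + 0.1875 + 12.0000 + 2.8125
= 40.0000

E[X] = 40.0000


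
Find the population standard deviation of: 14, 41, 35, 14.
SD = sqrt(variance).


Mean = 26.0000
Variance = 148.5000
SD = sqrt(148.5000) = 12.1861

SD = 12.1861


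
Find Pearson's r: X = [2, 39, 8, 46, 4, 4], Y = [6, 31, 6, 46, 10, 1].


Mean X = 17.1667, Mean Y = 16.6667
SD X = 18.114604, SD Y = 16.244657
Cov = 285.388889
r = 285.388889/(18.114604*16.244657) = 0.9698

r = 0.9698


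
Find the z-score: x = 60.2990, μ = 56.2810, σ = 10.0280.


z = (60.2990 - 56.2810)/10.0280
= 4.0180/10.0280
= 0.4007

z = 0.4007


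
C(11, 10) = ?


C(11,10) = 11!/(10! × 1!)
= 39916800/(3628800 × 1)
= 11

C(11,10) = 11


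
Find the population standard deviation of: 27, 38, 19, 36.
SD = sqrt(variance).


Mean = 30.0000
Variance = 57.5000
SD = sqrt(57.5000) = 7.5829

SD = 7.5829


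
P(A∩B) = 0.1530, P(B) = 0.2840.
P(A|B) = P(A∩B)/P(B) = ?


P(A|B) = 0.1530/0.2840 = 0.5387

P(A|B) = 0.5387


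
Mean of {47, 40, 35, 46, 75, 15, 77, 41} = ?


Sum = 47 + 40 + 35 + 46 + 75 + 15 + 77 + 41 = 376
n = 8
Mean = 376/8 = 47.0000

Mean = 47.0000


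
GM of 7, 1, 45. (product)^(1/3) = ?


Product = 7 × 1 × 45 = 315
GM = 315^(1/3) = 6.8041

GM = 6.8041


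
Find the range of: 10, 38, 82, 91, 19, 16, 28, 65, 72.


Max = 91, Min = 10
Range = 91 - 10 = 81

Range = 81


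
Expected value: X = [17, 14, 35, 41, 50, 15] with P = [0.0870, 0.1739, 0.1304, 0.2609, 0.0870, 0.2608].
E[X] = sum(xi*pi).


E[X] = 17*0.0870 + 14*0.1739 + 35*0.1304 + 41*0.2609 + 50*0.0870 + 15*0.2608
= 1.4790 + 2.4346 + 4.5640 + 10.6969 + 4.3500 + 3.9120
= 27.4365

E[X] = 27.4365


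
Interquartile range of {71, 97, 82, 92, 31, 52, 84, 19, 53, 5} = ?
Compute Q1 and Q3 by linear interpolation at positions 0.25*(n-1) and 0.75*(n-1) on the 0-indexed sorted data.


Sorted: 5, 19, 31, 52, 53, 71, 82, 84, 92, 97
Q1 (25th %ile) = 36.2500
Q3 (75th %ile) = 83.5000
IQR = 83.5000 - 36.2500 = 47.2500

IQR = 47.2500


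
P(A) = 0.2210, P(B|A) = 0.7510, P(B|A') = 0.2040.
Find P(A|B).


P(B) = P(B|A)*P(A) + P(B|A')*P(A')
= 0.7510*0.2210 + 0.2040*0.7790
= 0.165971 + 0.158916 = 0.324887
P(A|B) = 0.165971/0.324887 = 0.5109

P(A|B) = 0.5109


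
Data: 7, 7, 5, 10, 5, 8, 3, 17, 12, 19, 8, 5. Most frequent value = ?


Frequencies: 3:1, 5:3, 7:2, 8:2, 10:1, 12:1, 17:1, 19:1
Max frequency = 3
Mode = 5

Mode = 5


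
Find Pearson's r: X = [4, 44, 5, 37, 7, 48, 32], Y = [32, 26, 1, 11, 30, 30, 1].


Mean X = 25.2857, Mean Y = 18.7143
SD X = 17.918181, SD Y = 12.936264
Cov = 7.653061
r = 7.653061/(17.918181*12.936264) = 0.0330

r = 0.0330


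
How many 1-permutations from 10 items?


P(10,1) = 10!/9!
= 3628800/362880
= 10

P(10,1) = 10


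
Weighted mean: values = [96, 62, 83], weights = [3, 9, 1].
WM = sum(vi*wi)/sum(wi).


Numerator = 96*3 + 62*9 + 83*1 = 929
Denominator = 3 + 9 + 1 = 13
WM = 929/13 = 71.4615

WM = 71.4615


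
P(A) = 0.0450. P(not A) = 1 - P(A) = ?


P(not A) = 1 - 0.0450 = 0.9550

P(not A) = 0.9550


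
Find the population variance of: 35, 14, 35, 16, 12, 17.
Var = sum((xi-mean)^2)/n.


Mean = 21.5000
Squared deviations: 182.2500, 56.2500, 182.2500, 30.2500, 90.2500, 20.2500
Sum = 561.5000
Variance = 561.5000/6 = 93.5833

Variance = 93.5833


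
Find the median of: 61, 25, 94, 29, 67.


Sorted: 25, 29, 61, 67, 94
n = 5 (odd)
Middle value = 61

Median = 61


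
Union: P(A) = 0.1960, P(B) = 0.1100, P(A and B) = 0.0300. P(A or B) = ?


P(A∪B) = 0.1960 + 0.1100 - 0.0300
= 0.3060 - 0.0300
= 0.2760

P(A∪B) = 0.2760


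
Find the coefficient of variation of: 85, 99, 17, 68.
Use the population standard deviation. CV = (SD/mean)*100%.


Mean = 67.2500
SD = 31.0191
CV = (31.0191/67.2500)*100 = 46.1251%

CV = 46.1251%


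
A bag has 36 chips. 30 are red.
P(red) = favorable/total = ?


P = 30/36 = 0.8333

P = 0.8333


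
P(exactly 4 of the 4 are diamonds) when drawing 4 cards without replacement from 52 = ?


Hypergeometric: P(X=4) = C(13,4)·C(39,0) / C(52,4)
= 715 × 1 / 270725
= 715/270725 = 0.0026

P = 0.0026


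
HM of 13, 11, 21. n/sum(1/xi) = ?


Sum of reciprocals = 1/13 + 1/11 + 1/21 = 0.215451
HM = 3/0.215451 = 13.9243

HM = 13.9243


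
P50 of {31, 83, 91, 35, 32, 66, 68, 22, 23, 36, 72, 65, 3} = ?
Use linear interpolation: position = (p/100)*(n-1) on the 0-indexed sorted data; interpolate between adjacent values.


Sorted: 3, 22, 23, 31, 32, 35, 36, 65, 66, 68, 72, 83, 91
n = 13
Index = 50/100 * 12 = 6.0000
Lower = data[6] = 36, Upper = data[7] = 65
P50 = 36 + 0*(29) = 36.0000

P50 = 36.0000


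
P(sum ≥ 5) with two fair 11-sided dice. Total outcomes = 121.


Total outcomes = 11×11 = 121
Favorable (sum ≥ 5): 115
P = 115/121 = 0.9504

P = 0.9504


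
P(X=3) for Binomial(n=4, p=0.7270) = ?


C(4,3) = 4
p^3 = 0.384241
(1-p)^1 = 0.273000
P = 4 * 0.384241 * 0.273000 = 0.4196

P(X=3) = 0.4196


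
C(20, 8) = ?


C(20,8) = 20!/(8! × 12!)
= 2432902008176640000/(40320 × 479001600)
= 125970

C(20,8) = 125970


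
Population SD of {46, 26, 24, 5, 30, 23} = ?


Mean = 25.6667
Variance = 144.8889
SD = sqrt(144.8889) = 12.0370

SD = 12.0370


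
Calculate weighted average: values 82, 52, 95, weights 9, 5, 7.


Numerator = 82*9 + 52*5 + 95*7 = 1663
Denominator = 9 + 5 + 7 = 21
WM = 1663/21 = 79.1905

WM = 79.1905


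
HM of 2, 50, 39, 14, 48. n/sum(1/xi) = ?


Sum of reciprocals = 1/2 + 1/50 + 1/39 + 1/14 + 1/48 = 0.637903
HM = 5/0.637903 = 7.8382

HM = 7.8382


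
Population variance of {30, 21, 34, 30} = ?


Mean = 28.7500
Squared deviations: 1.5625, 60.0625, 27.5625, 1.5625
Sum = 90.7500
Variance = 90.7500/4 = 22.6875

Variance = 22.6875


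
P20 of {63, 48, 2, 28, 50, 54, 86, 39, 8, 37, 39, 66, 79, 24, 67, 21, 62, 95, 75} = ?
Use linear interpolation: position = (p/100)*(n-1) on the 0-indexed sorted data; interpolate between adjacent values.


Sorted: 2, 8, 21, 24, 28, 37, 39, 39, 48, 50, 54, 62, 63, 66, 67, 75, 79, 86, 95
n = 19
Index = 20/100 * 18 = 3.6000
Lower = data[3] = 24, Upper = data[4] = 28
P20 = 24 + 0.6000*(4) = 26.4000

P20 = 26.4000


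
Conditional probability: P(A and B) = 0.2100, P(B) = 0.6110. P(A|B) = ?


P(A|B) = 0.2100/0.6110 = 0.3437

P(A|B) = 0.3437


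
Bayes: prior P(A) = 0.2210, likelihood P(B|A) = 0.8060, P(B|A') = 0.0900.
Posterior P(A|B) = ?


P(B) = P(B|A)*P(A) + P(B|A')*P(A')
= 0.8060*0.2210 + 0.0900*0.7790
= 0.178126 + 0.070110 = 0.248236
P(A|B) = 0.178126/0.248236 = 0.7176

P(A|B) = 0.7176


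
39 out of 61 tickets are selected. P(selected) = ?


P = 39/61 = 0.6393

P = 0.6393


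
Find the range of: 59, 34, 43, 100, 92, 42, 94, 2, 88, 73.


Max = 100, Min = 2
Range = 100 - 2 = 98

Range = 98


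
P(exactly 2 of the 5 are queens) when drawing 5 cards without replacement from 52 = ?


Hypergeometric: P(X=2) = C(4,2)·C(48,3) / C(52,5)
= 6 × 17296 / 2598960
= 103776/2598960 = 0.0399

P = 0.0399


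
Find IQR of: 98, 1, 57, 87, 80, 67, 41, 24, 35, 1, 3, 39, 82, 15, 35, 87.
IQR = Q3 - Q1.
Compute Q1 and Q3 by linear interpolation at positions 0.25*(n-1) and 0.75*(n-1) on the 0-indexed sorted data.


Sorted: 1, 1, 3, 15, 24, 35, 35, 39, 41, 57, 67, 80, 82, 87, 87, 98
Q1 (25th %ile) = 21.7500
Q3 (75th %ile) = 80.5000
IQR = 80.5000 - 21.7500 = 58.7500

IQR = 58.7500


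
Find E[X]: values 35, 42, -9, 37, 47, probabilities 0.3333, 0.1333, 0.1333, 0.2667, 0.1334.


E[X] = 35*0.3333 + 42*0.1333 - 9*0.1333 + 37*0.2667 + 47*0.1334
= 11.6655 + 5.5986 - 1.1997 + 9.8679 + 6.2698
= 32.2021

E[X] = 32.2021


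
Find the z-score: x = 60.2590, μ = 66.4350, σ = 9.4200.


z = (60.2590 - 66.4350)/9.4200
= -6.1760/9.4200
= -0.6556

z = -0.6556


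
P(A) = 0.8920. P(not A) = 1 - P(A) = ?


P(not A) = 1 - 0.8920 = 0.1080

P(not A) = 0.1080


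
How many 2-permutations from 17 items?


P(17,2) = 17!/15!
= 355687428096000/1307674368000
= 272

P(17,2) = 272


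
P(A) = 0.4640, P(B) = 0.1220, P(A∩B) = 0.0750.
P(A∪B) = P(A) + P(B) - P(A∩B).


P(A∪B) = 0.4640 + 0.1220 - 0.0750
= 0.5860 - 0.0750
= 0.5110

P(A∪B) = 0.5110


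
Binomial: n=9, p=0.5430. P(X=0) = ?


C(9,0) = 1
p^0 = 1.000000
(1-p)^9 = 0.000869
P = 1 * 1.000000 * 0.000869 = 0.0009

P(X=0) = 0.0009


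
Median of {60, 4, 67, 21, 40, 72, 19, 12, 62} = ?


Sorted: 4, 12, 19, 21, 40, 60, 62, 67, 72
n = 9 (odd)
Middle value = 40

Median = 40


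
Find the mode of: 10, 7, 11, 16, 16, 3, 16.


Frequencies: 3:1, 7:1, 10:1, 11:1, 16:3
Max frequency = 3
Mode = 16

Mode = 16


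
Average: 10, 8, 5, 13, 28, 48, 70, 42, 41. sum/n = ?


Sum = 10 + 8 + 5 + 13 + 28 + 48 + 70 + 42 + 41 = 265
n = 9
Mean = 265/9 = 29.4444

Mean = 29.4444


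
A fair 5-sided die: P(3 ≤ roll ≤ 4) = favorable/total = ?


Favorable outcomes (3 ≤ roll ≤ 4): 2
Total outcomes = 5
P = 2/5 = 0.4000

P = 0.4000


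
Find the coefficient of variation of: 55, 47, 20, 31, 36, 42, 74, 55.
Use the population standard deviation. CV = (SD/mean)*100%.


Mean = 45.0000
SD = 15.6365
CV = (15.6365/45.0000)*100 = 34.7478%

CV = 34.7478%


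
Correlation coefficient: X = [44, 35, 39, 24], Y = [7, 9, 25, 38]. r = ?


Mean X = 35.5000, Mean Y = 19.7500
SD X = 7.365460, SD Y = 12.636752
Cov = -73.625000
r = -73.625000/(7.365460*12.636752) = -0.7910

r = -0.7910


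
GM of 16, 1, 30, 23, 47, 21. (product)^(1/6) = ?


Product = 16 × 1 × 30 × 23 × 47 × 21 = 10896480
GM = 10896480^(1/6) = 14.8895

GM = 14.8895


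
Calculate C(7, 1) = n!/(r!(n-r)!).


C(7,1) = 7!/(1! × 6!)
= 5040/(1 × 720)
= 7

C(7,1) = 7


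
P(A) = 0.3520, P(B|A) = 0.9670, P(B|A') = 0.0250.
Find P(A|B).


P(B) = P(B|A)*P(A) + P(B|A')*P(A')
= 0.9670*0.3520 + 0.0250*0.6480
= 0.340384 + 0.016200 = 0.356584
P(A|B) = 0.340384/0.356584 = 0.9546

P(A|B) = 0.9546


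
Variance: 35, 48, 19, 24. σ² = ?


Mean = 31.5000
Squared deviations: 12.2500, 272.2500, 156.2500, 56.2500
Sum = 497.0000
Variance = 497.0000/4 = 124.2500

Variance = 124.2500


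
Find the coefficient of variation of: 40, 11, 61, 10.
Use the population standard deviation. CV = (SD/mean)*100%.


Mean = 30.5000
SD = 21.3366
CV = (21.3366/30.5000)*100 = 69.9560%

CV = 69.9560%


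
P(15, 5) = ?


P(15,5) = 15!/10!
= 1307674368000/3628800
= 360360

P(15,5) = 360360


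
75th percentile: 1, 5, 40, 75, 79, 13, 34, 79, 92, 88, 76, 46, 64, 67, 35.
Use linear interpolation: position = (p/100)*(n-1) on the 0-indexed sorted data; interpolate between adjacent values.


Sorted: 1, 5, 13, 34, 35, 40, 46, 64, 67, 75, 76, 79, 79, 88, 92
n = 15
Index = 75/100 * 14 = 10.5000
Lower = data[10] = 76, Upper = data[11] = 79
P75 = 76 + 0.5000*(3) = 77.5000

P75 = 77.5000


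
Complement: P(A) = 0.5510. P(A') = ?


P(not A) = 1 - 0.5510 = 0.4490

P(not A) = 0.4490


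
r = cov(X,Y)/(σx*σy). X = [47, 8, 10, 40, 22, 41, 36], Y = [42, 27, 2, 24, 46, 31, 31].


Mean X = 29.1429, Mean Y = 29.0000
SD X = 14.584028, SD Y = 13.223356
Cov = 93.285714
r = 93.285714/(14.584028*13.223356) = 0.4837

r = 0.4837


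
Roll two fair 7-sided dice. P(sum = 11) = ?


Total outcomes = 7×7 = 49
Favorable (sum = 11): 4
P = 4/49 = 0.0816

P = 0.0816


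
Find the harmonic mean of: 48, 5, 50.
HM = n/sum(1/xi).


Sum of reciprocals = 1/48 + 1/5 + 1/50 = 0.240833
HM = 3/0.240833 = 12.4567

HM = 12.4567


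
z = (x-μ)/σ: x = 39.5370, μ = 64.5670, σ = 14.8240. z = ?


z = (39.5370 - 64.5670)/14.8240
= -25.0300/14.8240
= -1.6885

z = -1.6885


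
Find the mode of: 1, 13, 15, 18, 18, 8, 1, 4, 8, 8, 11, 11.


Frequencies: 1:2, 4:1, 8:3, 11:2, 13:1, 15:1, 18:2
Max frequency = 3
Mode = 8

Mode = 8


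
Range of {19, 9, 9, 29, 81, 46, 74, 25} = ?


Max = 81, Min = 9
Range = 81 - 9 = 72

Range = 72


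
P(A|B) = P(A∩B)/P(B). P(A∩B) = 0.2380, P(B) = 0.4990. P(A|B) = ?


P(A|B) = 0.2380/0.4990 = 0.4770

P(A|B) = 0.4770


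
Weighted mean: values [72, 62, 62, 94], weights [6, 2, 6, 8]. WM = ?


Numerator = 72*6 + 62*2 + 62*6 + 94*8 = 1680
Denominator = 6 + 2 + 6 + 8 = 22
WM = 1680/22 = 76.3636

WM = 76.3636


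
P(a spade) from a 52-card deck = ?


13 spades in 52 cards
P = 13/52 = 0.2500

P = 0.2500


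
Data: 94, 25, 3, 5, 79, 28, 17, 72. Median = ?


Sorted: 3, 5, 17, 25, 28, 72, 79, 94
n = 8 (even)
Middle values: 25 and 28
Median = (25+28)/2 = 26.5000

Median = 26.5000


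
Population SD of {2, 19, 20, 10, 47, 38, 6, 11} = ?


Mean = 19.1250
Variance = 218.6094
SD = sqrt(218.6094) = 14.7854

SD = 14.7854


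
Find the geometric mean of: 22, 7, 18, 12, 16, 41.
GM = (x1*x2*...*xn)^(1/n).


Product = 22 × 7 × 18 × 12 × 16 × 41 = 21821184
GM = 21821184^(1/6) = 16.7165

GM = 16.7165


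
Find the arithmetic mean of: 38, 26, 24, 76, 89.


Sum = 38 + 26 + 24 + 76 + 89 = 253
n = 5
Mean = 253/5 = 50.6000

Mean = 50.6000


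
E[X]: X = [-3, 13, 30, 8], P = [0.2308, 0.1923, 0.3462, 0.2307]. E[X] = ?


E[X] = -3*0.2308 + 13*0.1923 + 30*0.3462 + 8*0.2307
= -0.6924 + 2.4999 + 10.3860 + 1.8456
= 14.0391

E[X] = 14.0391


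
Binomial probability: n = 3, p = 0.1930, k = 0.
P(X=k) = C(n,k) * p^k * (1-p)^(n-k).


C(3,0) = 1
p^0 = 1.000000
(1-p)^3 = 0.525558
P = 1 * 1.000000 * 0.525558 = 0.5256

P(X=0) = 0.5256


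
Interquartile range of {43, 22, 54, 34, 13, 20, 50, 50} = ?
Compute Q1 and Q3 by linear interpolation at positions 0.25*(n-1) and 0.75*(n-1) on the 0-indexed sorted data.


Sorted: 13, 20, 22, 34, 43, 50, 50, 54
Q1 (25th %ile) = 21.5000
Q3 (75th %ile) = 50.0000
IQR = 50.0000 - 21.5000 = 28.5000

IQR = 28.5000


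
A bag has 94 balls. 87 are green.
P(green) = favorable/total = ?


P = 87/94 = 0.9255

P = 0.9255


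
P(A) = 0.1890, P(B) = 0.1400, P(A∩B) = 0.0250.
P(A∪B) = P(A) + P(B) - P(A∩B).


P(A∪B) = 0.1890 + 0.1400 - 0.0250
= 0.3290 - 0.0250
= 0.3040

P(A∪B) = 0.3040


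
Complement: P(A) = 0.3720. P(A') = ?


P(not A) = 1 - 0.3720 = 0.6280

P(not A) = 0.6280


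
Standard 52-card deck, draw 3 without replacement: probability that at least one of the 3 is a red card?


P(at least one) = 1 - P(none)
P(none) = (26/52) × (25/51) × (24/50) = 0.117647
P(at least one) = 1 - 0.117647 = 0.8824

P = 0.8824


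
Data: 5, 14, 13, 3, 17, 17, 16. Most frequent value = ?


Frequencies: 3:1, 5:1, 13:1, 14:1, 16:1, 17:2
Max frequency = 2
Mode = 17

Mode = 17


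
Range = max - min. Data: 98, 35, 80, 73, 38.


Max = 98, Min = 35
Range = 98 - 35 = 63

Range = 63


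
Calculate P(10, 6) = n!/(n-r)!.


P(10,6) = 10!/4!
= 3628800/24
= 151200

P(10,6) = 151200


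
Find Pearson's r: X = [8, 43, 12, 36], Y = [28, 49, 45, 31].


Mean X = 24.7500, Mean Y = 38.2500
SD X = 15.022899, SD Y = 8.926786
Cov = 50.062500
r = 50.062500/(15.022899*8.926786) = 0.3733

r = 0.3733


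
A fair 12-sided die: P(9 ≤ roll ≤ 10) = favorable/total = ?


Favorable outcomes (9 ≤ roll ≤ 10): 2
Total outcomes = 12
P = 2/12 = 0.1667

P = 0.1667


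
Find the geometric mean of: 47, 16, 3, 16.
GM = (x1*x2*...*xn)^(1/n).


Product = 47 × 16 × 3 × 16 = 36096
GM = 36096^(1/4) = 13.7837

GM = 13.7837


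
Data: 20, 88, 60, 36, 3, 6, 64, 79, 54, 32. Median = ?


Sorted: 3, 6, 20, 32, 36, 54, 60, 64, 79, 88
n = 10 (even)
Middle values: 36 and 54
Median = (36+54)/2 = 45.0000

Median = 45.0000


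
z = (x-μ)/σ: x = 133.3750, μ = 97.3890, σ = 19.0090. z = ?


z = (133.3750 - 97.3890)/19.0090
= 35.9860/19.0090
= 1.8931

z = 1.8931


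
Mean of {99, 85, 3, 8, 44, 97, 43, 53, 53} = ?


Sum = 99 + 85 + 3 + 8 + 44 + 97 + 43 + 53 + 53 = 485
n = 9
Mean = 485/9 = 53.8889

Mean = 53.8889


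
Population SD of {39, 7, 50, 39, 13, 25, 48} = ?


Mean = 31.5714
Variance = 244.5306
SD = sqrt(244.5306) = 15.6375

SD = 15.6375


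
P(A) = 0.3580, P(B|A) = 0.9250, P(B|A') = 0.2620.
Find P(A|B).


P(B) = P(B|A)*P(A) + P(B|A')*P(A')
= 0.9250*0.3580 + 0.2620*0.6420
= 0.331150 + 0.168204 = 0.499354
P(A|B) = 0.331150/0.499354 = 0.6632

P(A|B) = 0.6632


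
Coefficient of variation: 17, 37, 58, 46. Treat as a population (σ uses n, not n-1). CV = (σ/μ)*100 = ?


Mean = 39.5000
SD = 14.9750
CV = (14.9750/39.5000)*100 = 37.9113%

CV = 37.9113%


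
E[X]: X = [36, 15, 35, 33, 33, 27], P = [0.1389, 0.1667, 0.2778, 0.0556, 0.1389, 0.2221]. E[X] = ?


E[X] = 36*0.1389 + 15*0.1667 + 35*0.2778 + 33*0.0556 + 33*0.1389 + 27*0.2221
= 5.0004 + 2.5005 + 9.7230 + 1.8348 + 4.5837 + 5.9967
= 29.6391

E[X] = 29.6391


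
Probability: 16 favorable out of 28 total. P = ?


P = 16/28 = 0.5714

P = 0.5714


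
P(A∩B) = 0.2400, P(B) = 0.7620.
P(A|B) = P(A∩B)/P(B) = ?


P(A|B) = 0.2400/0.7620 = 0.3150

P(A|B) = 0.3150


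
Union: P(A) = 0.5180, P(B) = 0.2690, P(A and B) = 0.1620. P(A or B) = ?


P(A∪B) = 0.5180 + 0.2690 - 0.1620
= 0.7870 - 0.1620
= 0.6250

P(A∪B) = 0.6250


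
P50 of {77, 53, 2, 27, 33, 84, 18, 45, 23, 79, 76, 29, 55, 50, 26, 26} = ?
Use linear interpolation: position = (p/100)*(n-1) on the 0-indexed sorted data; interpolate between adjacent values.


Sorted: 2, 18, 23, 26, 26, 27, 29, 33, 45, 50, 53, 55, 76, 77, 79, 84
n = 16
Index = 50/100 * 15 = 7.5000
Lower = data[7] = 33, Upper = data[8] = 45
P50 = 33 + 0.5000*(12) = 39.0000

P50 = 39.0000
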